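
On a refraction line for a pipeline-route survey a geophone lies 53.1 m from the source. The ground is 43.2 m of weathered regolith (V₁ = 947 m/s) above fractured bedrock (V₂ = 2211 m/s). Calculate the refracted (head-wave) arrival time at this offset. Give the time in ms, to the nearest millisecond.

t = x/V₂ + 2h·√(V₂²−V₁²)/(V₁V₂).
√(V₂²−V₁²) = √(2211²−947²) = 1997.9 m/s; delay term = 2·43.2·1997.9/(947·2211) = 0.08244 s.
t = 53.1/2211 + 0.08244 = 0.10646 s.

106 ms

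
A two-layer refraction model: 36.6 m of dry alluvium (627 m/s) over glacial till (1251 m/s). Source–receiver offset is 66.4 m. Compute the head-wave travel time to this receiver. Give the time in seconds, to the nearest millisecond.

θ_c = arcsin(V₁/V₂) = arcsin(627/1251) = 30.08°, cos θ_c = 0.8653.
Intercept time tᵢ = 2h cos θ_c / V₁ = 2·36.6·0.8653/627 = 0.10102 s.
t = x/V₂ + tᵢ = 66.4/1251 + 0.10102 = 0.15410 s.

0.154 s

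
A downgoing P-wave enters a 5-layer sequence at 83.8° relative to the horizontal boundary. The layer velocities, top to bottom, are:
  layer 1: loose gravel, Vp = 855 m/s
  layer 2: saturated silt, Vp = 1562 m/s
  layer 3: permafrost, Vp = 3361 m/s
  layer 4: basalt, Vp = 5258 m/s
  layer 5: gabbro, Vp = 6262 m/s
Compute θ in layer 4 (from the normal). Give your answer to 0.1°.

From the normal: θ₁ = 90° − 83.8° = 6.2°.
Ray parameter p = sin 6.2° / 855 = 1.2632e-04 s/m.
sin θ_4 = p·V_4 = 1.2632e-04 × 5258 = 0.6642.
θ_4 = 41.62° from the vertical.

41.6°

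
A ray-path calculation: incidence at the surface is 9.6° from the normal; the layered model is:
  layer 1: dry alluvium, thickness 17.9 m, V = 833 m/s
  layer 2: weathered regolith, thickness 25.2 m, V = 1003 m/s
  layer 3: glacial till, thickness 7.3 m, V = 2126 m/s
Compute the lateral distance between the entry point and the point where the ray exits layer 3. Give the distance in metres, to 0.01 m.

Apply Snell's law at each interface; in layer i the horizontal offset is hᵢ·tan θᵢ.
Layer 1: θ = 9.60°; offset = 17.9·tan 9.60° = 3.0276 m.
Layer 2: sin θ = 1003·sin 9.6°/833 = 0.2008, θ = 11.58°; offset = 25.2·tan 11.58° = 5.1655 m.
Layer 3: sin θ = 2126·sin 9.6°/833 = 0.4256, θ = 25.19°; offset = 7.3·tan 25.19° = 3.4337 m.
Σ offsets = 11.6267 m.

11.63 m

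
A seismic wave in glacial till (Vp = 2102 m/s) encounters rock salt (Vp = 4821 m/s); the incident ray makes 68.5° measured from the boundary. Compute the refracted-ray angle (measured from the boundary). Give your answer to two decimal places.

32.80°

Angle from the normal: 90° − 68.5° = 21.5°.
Snell's law: sin θ₂ = (V₂/V₁)·sin θ₁ = (4821/2102)·sin 21.5° = 0.8406.
θ₂ = arcsin 0.8406 = 57.20° from the normal.
From the interface: 90° − 57.20° = 32.80°.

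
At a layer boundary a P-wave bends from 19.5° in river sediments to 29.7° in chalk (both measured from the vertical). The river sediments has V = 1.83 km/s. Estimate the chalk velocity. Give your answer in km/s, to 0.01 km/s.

Snell's law: sin 19.5°/V₁ = sin 29.7°/V₂.
V₂ = V₁·sin 29.7°/sin 19.5° = 1.83 × 1.4843 = 2.72 km/s.

2.72 km/s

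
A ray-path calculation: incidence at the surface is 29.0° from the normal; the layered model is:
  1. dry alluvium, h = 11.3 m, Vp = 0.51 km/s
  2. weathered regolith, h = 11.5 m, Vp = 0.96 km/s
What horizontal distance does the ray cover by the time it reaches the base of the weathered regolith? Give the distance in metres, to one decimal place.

31.9 m

Apply Snell's law at each interface; in layer i the horizontal offset is hᵢ·tan θᵢ.
Layer 1: θ = 29.00°; offset = 11.3·tan 29.00° = 6.264 m.
Layer 2: sin θ = 0.96·sin 29.0°/0.51 = 0.9126, θ = 65.86°; offset = 11.5·tan 65.86° = 25.666 m.
Σ offsets = 31.930 m.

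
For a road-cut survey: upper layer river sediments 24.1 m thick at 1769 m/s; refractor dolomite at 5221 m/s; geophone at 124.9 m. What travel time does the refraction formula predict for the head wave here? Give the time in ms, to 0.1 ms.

θ_c = arcsin(V₁/V₂) = arcsin(1769/5221) = 19.81°, cos θ_c = 0.9408.
Intercept time tᵢ = 2h cos θ_c / V₁ = 2·24.1·0.9408/1769 = 0.02564 s.
t = x/V₂ + tᵢ = 124.9/5221 + 0.02564 = 0.04956 s.

49.6 ms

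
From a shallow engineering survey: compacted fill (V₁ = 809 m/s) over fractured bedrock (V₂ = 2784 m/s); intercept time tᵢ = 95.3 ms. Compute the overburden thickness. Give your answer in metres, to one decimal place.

40.3 m

h = tᵢ·V₁·V₂ / (2·√(V₂²−V₁²)).
√(V₂²−V₁²) = √(2784² − 809²) = 2663.9 m/s.
h = 0.0953 s × 809 × 2784 / (2 × 2663.9) = 40.29 m.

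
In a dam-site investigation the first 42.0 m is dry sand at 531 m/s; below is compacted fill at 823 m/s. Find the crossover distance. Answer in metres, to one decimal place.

x_cross = 2h·√((V₂+V₁)/(V₂−V₁)).
(V₂+V₁)/(V₂−V₁) = (823+531)/(823−531) = 4.6370; √ = 2.1534.
x_cross = 2·42.0·2.1534 = 180.88 m.

180.9 m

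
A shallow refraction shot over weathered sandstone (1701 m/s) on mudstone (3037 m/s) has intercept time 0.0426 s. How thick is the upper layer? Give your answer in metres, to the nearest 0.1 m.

43.7 m

θ_c = arcsin(1701/3037) = 34.06°; cos θ_c = 0.8284.
tᵢ = 2h cos θ_c/V₁ ⇒ h = tᵢ·V₁/(2 cos θ_c) = 0.0426·1701/(2·0.8284) = 43.73 m.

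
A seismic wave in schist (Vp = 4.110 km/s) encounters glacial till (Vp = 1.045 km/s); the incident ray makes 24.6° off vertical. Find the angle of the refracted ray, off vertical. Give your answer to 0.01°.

sin θ₁/V₁ = sin θ₂/V₂ ⇒ sin θ₂ = 1.045·sin 24.6°/4.110 = 1.045·0.4163/4.110 = 0.1058.
θ₂ = arcsin 0.1058 = 6.08° from the normal.

6.08°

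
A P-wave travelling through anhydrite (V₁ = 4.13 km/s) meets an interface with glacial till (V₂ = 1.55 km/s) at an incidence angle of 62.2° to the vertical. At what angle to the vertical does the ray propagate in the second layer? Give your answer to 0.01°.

Snell's law: sin θ₂ = (V₂/V₁)·sin θ₁ = (1.55/4.13)·sin 62.2° = 0.3320.
θ₂ = arcsin 0.3320 = 19.39° from the normal.

19.39°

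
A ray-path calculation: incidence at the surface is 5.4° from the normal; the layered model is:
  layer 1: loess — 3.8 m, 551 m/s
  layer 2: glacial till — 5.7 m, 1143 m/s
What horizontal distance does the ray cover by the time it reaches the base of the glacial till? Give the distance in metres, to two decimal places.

1.49 m

Apply Snell's law at each interface; in layer i the horizontal offset is hᵢ·tan θᵢ.
Layer 1: θ = 5.40°; offset = 3.8·tan 5.40° = 0.3592 m.
Layer 2: sin θ = 1143·sin 5.4°/551 = 0.1952, θ = 11.26°; offset = 5.7·tan 11.26° = 1.1346 m.
Σ offsets = 1.4938 m.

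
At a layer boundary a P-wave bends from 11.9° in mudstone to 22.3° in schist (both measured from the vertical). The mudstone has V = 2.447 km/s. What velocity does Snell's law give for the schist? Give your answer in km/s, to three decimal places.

Snell's law: sin 11.9°/V₁ = sin 22.3°/V₂.
V₂ = V₁·sin 22.3°/sin 11.9° = 2.447 × 1.8402 = 4.503 km/s.

4.503 km/s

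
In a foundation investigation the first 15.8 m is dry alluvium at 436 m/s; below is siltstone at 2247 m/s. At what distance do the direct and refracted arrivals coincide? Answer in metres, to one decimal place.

38.5 m

θ_c = arcsin(436/2247) = 11.19°, so cos θ_c = 0.9810 and tᵢ = 2h cos θ_c/V₁ = 0.0711 s.
At crossover x/V₁ = x/V₂ + tᵢ ⇒ x = tᵢ/(1/V₁ − 1/V₂) = 0.07110/(2.2936e-03 − 4.4504e-04) = 38.46 m.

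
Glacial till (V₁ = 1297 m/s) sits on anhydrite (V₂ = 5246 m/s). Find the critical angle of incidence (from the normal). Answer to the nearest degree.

14°

Critical incidence: sin θ_c = V₁/V₂ = 1297/5246 = 0.2472.
θ_c = arcsin 0.2472 = 14.31°.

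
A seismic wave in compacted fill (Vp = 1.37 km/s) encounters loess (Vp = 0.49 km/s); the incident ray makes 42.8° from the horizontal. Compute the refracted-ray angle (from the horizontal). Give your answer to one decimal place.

Convert to the normal: θ₁ = 90° − 42.8° = 47.2°.
Snell's law: sin θ₂ = (V₂/V₁)·sin θ₁ = (0.49/1.37)·sin 47.2° = 0.2624.
θ₂ = sin⁻¹(0.2624) = 15.21° (from vertical).
From the interface: 90° − 15.21° = 74.79°.

74.8°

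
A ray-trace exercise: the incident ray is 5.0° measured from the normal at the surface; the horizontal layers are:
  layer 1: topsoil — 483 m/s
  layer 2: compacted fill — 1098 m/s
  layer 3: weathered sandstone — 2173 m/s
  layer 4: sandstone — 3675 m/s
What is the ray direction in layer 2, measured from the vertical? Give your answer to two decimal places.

11.43°

Ray parameter p = sin 5.0° / 483 = 1.8045e-04 s/m.
sin θ_2 = p·V_2 = 1.8045e-04 × 1098 = 0.1981.
θ_2 = arcsin 0.1981 = 11.43°.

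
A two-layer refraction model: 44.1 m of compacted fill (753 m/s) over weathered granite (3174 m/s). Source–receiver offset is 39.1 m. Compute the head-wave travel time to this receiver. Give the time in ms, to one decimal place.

t = x/V₂ + 2h·√(V₂²−V₁²)/(V₁V₂).
√(V₂²−V₁²) = √(3174²−753²) = 3083.4 m/s; delay term = 2·44.1·3083.4/(753·3174) = 0.11379 s.
t = 39.1/3174 + 0.11379 = 0.12611 s.

126.1 ms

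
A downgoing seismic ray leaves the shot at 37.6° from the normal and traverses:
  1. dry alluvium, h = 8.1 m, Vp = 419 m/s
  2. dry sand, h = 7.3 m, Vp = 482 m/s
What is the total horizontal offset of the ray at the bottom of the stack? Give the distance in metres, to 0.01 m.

13.43 m

Ray parameter p = sin 37.6° / 419 m/s = 1.4562e-03 s/m.
Layer 1: θ = 37.60°; offset = 8.1·tan 37.60° = 6.2378 m.
Layer 2: sin θ = p·482 = 0.7019 → θ = 44.58°; offset = 7.3·tan 44.58° = 7.1934 m.
Σ offsets = 13.4312 m.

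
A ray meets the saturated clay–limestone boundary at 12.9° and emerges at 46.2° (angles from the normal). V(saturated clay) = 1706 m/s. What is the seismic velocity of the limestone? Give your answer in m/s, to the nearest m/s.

5515 m/s

sin 12.9° = 0.2233; sin 46.2° = 0.7218.
V₂ = V₁·(sin θ₂/sin θ₁) = 1706·(0.7218/0.2233) = 5515.44 m/s.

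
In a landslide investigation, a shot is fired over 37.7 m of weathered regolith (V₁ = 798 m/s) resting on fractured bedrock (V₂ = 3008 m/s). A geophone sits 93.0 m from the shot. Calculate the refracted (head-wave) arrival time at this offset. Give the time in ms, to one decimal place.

θ_c = arcsin(V₁/V₂) = arcsin(798/3008) = 15.38°, cos θ_c = 0.9642.
Intercept time tᵢ = 2h cos θ_c / V₁ = 2·37.7·0.9642/798 = 0.09110 s.
t = x/V₂ + tᵢ = 93.0/3008 + 0.09110 = 0.12202 s.

122.0 ms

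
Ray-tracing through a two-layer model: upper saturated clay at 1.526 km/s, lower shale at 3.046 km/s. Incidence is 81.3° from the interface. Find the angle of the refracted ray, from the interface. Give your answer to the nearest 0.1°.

Convert to the normal: θ₁ = 90° − 81.3° = 8.7°.
sin θ₁/V₁ = sin θ₂/V₂ ⇒ sin θ₂ = 3.046·sin 8.7°/1.526 = 3.046·0.1513/1.526 = 0.3019.
θ₂ = arcsin 0.3019 = 17.57° from the normal.
From the interface: 90° − 17.57° = 72.43°.

72.4°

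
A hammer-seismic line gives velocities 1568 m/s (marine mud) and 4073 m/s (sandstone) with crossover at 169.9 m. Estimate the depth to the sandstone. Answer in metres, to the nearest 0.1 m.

56.6 m

h = (x_cross/2)·√((V₂−V₁)/(V₂+V₁)).
(V₂−V₁)/(V₂+V₁) = (4073−1568)/(4073+1568) = 0.4441; √ = 0.6664.
h = (169.9/2)·0.6664 = 56.61 m.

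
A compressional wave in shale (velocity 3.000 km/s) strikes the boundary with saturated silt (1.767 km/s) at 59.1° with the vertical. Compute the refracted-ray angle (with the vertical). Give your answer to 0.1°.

sin θ₁/V₁ = sin θ₂/V₂ ⇒ sin θ₂ = 1.767·sin 59.1°/3.000 = 1.767·0.8581/3.000 = 0.5054.
θ₂ = arcsin 0.5054 = 30.36° from the normal.

30.4°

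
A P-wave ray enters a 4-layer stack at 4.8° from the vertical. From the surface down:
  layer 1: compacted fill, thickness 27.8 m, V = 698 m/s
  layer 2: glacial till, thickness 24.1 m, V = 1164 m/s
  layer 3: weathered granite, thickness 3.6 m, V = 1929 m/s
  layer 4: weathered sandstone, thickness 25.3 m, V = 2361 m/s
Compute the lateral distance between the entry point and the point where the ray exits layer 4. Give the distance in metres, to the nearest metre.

14 m

p = sin θ₁/V₁ = sin 4.8°/698 = 1.1988e-04 s/m is conserved through the stack.
Layer 1: θ = 4.80°; offset = 27.8·tan 4.80° = 2.334 m.
Layer 2: sin θ = p·1164 = 0.1395 → θ = 8.02°; offset = 24.1·tan 8.02° = 3.396 m.
Layer 3: sin θ = p·1929 = 0.2313 → θ = 13.37°; offset = 3.6·tan 13.37° = 0.856 m.
Layer 4: sin θ = p·2361 = 0.2830 → θ = 16.44°; offset = 25.3·tan 16.44° = 7.466 m.
Total horizontal offset = 14.053 m.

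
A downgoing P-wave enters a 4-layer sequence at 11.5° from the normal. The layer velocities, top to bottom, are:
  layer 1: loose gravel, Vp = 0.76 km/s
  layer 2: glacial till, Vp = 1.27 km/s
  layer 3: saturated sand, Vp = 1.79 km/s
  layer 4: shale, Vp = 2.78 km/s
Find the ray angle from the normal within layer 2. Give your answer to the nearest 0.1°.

19.5°

Snell's law across each interface conserves sin θ / V, so sin θ_2 = V_2·sin θ₁/V₁.
sin θ_2 = 1.27 × sin 11.5° / 0.76 = 0.3332.
θ_2 = arcsin 0.3332 = 19.46°.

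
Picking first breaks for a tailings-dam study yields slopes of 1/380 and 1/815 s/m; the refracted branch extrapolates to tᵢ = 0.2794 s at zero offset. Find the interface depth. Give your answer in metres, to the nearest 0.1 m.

h = tᵢ·V₁·V₂ / (2·√(V₂²−V₁²)).
√(V₂²−V₁²) = √(815² − 380²) = 721.0 m/s.
h = 0.2794 s × 380 × 815 / (2 × 721.0) = 60.01 m.

60.0 m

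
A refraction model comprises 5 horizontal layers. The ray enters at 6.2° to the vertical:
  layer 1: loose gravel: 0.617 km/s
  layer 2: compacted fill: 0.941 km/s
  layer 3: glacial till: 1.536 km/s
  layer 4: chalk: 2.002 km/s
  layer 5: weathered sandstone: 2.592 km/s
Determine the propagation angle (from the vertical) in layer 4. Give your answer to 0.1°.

Snell's law across each interface conserves sin θ / V, so sin θ_4 = V_4·sin θ₁/V₁.
sin θ_4 = 2.002 × sin 6.2° / 0.617 = 0.3504.
θ_4 = 20.51° from the vertical.

20.5°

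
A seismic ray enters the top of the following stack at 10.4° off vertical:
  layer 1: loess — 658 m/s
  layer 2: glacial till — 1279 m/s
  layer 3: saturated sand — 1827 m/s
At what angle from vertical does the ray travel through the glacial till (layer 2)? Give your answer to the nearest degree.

Ray parameter p = sin 10.4° / 658 = 2.7435e-04 s/m.
sin θ_2 = p·V_2 = 2.7435e-04 × 1279 = 0.3509.
θ_2 = 20.54° from the vertical.

21°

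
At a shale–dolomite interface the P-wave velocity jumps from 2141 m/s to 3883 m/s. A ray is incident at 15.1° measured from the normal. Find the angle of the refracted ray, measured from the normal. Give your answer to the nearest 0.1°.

sin θ₁/V₁ = sin θ₂/V₂ ⇒ sin θ₂ = 3883·sin 15.1°/2141 = 3883·0.2605/2141 = 0.4725.
θ₂ = arcsin 0.4725 = 28.19° from the normal.

28.2°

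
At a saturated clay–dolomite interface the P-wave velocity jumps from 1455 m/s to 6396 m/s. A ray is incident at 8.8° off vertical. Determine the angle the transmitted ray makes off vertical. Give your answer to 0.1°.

sin θ₁/V₁ = sin θ₂/V₂ ⇒ sin θ₂ = 6396·sin 8.8°/1455 = 6396·0.1530/1455 = 0.6725.
θ₂ = arcsin 0.6725 = 42.26° from the normal.

42.3°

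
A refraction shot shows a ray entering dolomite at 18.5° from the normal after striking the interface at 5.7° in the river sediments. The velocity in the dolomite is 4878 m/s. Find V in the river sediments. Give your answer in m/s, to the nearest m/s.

sin 5.7° = 0.0993; sin 18.5° = 0.3173.
V₁ = V₂·(sin θ₁/sin θ₂) = 4878·(0.0993/0.3173) = 1526.87 m/s.

1527 m/s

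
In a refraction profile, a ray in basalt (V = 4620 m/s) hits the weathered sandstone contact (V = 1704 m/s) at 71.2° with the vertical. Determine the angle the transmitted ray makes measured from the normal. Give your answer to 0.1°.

20.4°

Snell's law: sin θ₂ = (V₂/V₁)·sin θ₁ = (1704/4620)·sin 71.2° = 0.3492.
θ₂ = arcsin 0.3492 = 20.44° from the normal.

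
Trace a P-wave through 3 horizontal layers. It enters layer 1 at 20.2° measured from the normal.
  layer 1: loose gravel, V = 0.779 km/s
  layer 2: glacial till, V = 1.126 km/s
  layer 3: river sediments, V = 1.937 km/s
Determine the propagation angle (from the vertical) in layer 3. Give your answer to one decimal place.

59.2°

Ray parameter p = sin 20.2° / 0.779 = 4.4326e-01 s/km.
sin θ_3 = p·V_3 = 4.4326e-01 × 1.937 = 0.8586.
θ_3 = 59.16° from the vertical.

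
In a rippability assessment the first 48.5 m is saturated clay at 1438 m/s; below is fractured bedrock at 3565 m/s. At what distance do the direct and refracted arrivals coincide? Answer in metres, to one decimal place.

148.8 m

θ_c = arcsin(1438/3565) = 23.79°, so cos θ_c = 0.9150 and tᵢ = 2h cos θ_c/V₁ = 0.0617 s.
At crossover x/V₁ = x/V₂ + tᵢ ⇒ x = tᵢ/(1/V₁ − 1/V₂) = 0.06172/(6.9541e-04 − 2.8050e-04) = 148.77 m.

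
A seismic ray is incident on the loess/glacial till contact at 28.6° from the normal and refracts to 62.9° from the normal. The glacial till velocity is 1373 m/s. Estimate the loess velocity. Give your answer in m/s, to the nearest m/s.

Snell's law: sin 28.6°/V₁ = sin 62.9°/V₂.
V₁ = V₂·sin 28.6°/sin 62.9° = 1373 × 0.5377 = 738.30 m/s.

738 m/s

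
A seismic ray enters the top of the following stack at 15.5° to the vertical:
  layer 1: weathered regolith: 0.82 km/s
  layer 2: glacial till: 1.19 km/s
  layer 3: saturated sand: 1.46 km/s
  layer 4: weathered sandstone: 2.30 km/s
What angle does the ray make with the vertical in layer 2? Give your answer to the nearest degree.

Snell's law across each interface conserves sin θ / V, so sin θ_2 = V_2·sin θ₁/V₁.
sin θ_2 = 1.19 × sin 15.5° / 0.82 = 0.3878.
θ_2 = arcsin 0.3878 = 22.82°.

23°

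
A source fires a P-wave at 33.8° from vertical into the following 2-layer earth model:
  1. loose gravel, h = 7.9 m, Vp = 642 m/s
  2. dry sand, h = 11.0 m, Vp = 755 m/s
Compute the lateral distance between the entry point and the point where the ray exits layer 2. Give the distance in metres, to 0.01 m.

Apply Snell's law at each interface; in layer i the horizontal offset is hᵢ·tan θᵢ.
Layer 1: θ = 33.80°; offset = 7.9·tan 33.80° = 5.2886 m.
Layer 2: sin θ = 755·sin 33.8°/642 = 0.6542, θ = 40.86°; offset = 11.0·tan 40.86° = 9.5150 m.
Summing the layer offsets gives 14.8036 m.

14.80 m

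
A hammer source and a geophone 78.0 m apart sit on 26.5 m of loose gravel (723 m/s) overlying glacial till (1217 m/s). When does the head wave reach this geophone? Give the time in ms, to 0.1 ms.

t = x/V₂ + 2h·√(V₂²−V₁²)/(V₁V₂).
√(V₂²−V₁²) = √(1217²−723²) = 979.0 m/s; delay term = 2·26.5·979.0/(723·1217) = 0.05897 s.
t = 78.0/1217 + 0.05897 = 0.12306 s.

123.1 ms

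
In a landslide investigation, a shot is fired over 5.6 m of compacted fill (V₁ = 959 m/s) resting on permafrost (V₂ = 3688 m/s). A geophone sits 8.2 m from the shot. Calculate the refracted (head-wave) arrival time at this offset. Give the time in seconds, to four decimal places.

t = x/V₂ + 2h·√(V₂²−V₁²)/(V₁V₂).
√(V₂²−V₁²) = √(3688²−959²) = 3561.1 m/s; delay term = 2·5.6·3561.1/(959·3688) = 0.01128 s.
t = 8.2/3688 + 0.01128 = 0.01350 s.

0.0135 s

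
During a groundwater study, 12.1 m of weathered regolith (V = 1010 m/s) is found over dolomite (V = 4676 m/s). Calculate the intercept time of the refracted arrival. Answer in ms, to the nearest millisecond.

23 ms

tᵢ = 2h·√(V₂²−V₁²)/(V₁V₂).
√(V₂²−V₁²) = √(4676²−1010²) = 4565.6 m/s.
tᵢ = 2·12.1·4565.6/(1010·4676) = 0.02339 s.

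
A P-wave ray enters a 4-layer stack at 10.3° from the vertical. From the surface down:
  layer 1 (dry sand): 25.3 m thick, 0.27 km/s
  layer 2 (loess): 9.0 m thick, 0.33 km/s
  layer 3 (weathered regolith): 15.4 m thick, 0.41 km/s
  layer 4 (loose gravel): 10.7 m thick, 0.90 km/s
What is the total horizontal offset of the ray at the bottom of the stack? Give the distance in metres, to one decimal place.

18.9 m

Apply Snell's law at each interface; in layer i the horizontal offset is hᵢ·tan θᵢ.
Layer 1: θ = 10.30°; offset = 25.3·tan 10.30° = 4.598 m.
Layer 2: sin θ = 0.33·sin 10.3°/0.27 = 0.2185, θ = 12.62°; offset = 9.0·tan 12.62° = 2.016 m.
Layer 3: sin θ = 0.41·sin 10.3°/0.27 = 0.2715, θ = 15.75°; offset = 15.4·tan 15.75° = 4.345 m.
Layer 4: sin θ = 0.90·sin 10.3°/0.27 = 0.5960, θ = 36.58°; offset = 10.7·tan 36.58° = 7.942 m.
Σ offsets = 18.900 m.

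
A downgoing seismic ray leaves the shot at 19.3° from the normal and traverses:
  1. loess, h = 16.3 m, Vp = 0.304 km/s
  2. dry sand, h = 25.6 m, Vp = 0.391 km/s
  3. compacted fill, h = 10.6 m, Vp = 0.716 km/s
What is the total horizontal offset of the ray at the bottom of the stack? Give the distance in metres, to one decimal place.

30.9 m

Apply Snell's law at each interface; in layer i the horizontal offset is hᵢ·tan θᵢ.
Layer 1: θ = 19.30°; offset = 16.3·tan 19.30° = 5.708 m.
Layer 2: sin θ = 0.391·sin 19.3°/0.304 = 0.4251, θ = 25.16°; offset = 25.6·tan 25.16° = 12.023 m.
Layer 3: sin θ = 0.716·sin 19.3°/0.304 = 0.7784, θ = 51.12°; offset = 10.6·tan 51.12° = 13.146 m.
Summing the layer offsets gives 30.877 m.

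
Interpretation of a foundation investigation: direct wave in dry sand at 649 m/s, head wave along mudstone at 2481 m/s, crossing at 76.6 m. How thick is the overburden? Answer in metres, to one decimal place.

29.3 m

x_cross = 2h·√((V₂+V₁)/(V₂−V₁)) → h = x_cross / (2·√((V₂+V₁)/(V₂−V₁))).
√((V₂+V₁)/(V₂−V₁)) = √((2481+649)/(2481−649)) = 1.3071.
h = 76.6 / (2·1.3071) = 29.30 m.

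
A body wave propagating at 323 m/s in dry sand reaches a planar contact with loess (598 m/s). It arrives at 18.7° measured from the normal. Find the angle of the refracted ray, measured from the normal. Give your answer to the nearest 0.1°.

36.4°

Snell's law: sin θ₂ = (V₂/V₁)·sin θ₁ = (598/323)·sin 18.7° = 0.5936.
θ₂ = arcsin 0.5936 = 36.41° from the normal.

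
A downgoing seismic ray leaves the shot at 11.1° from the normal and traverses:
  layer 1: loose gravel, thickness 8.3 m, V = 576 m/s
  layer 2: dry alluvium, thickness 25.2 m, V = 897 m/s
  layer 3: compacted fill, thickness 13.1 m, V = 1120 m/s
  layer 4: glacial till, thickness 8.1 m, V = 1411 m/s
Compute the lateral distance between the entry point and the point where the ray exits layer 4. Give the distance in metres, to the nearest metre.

p = sin θ₁/V₁ = sin 11.1°/576 = 3.3424e-04 s/m is conserved through the stack.
Layer 1: θ = 11.10°; offset = 8.3·tan 11.10° = 1.628 m.
Layer 2: sin θ = p·897 = 0.2998 → θ = 17.45°; offset = 25.2·tan 17.45° = 7.920 m.
Layer 3: sin θ = p·1120 = 0.3743 → θ = 21.98°; offset = 13.1·tan 21.98° = 5.288 m.
Layer 4: sin θ = p·1411 = 0.4716 → θ = 28.14°; offset = 8.1·tan 28.14° = 4.332 m.
Σ offsets = 19.169 m.

19 m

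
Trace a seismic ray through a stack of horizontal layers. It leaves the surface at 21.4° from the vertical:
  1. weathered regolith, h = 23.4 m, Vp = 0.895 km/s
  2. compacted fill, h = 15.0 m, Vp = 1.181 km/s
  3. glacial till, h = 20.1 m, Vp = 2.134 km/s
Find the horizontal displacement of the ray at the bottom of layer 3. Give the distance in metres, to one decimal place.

p = sin θ₁/V₁ = sin 21.4°/0.895 = 4.0768e-01 s/km is conserved through the stack.
Layer 1: θ = 21.40°; offset = 23.4·tan 21.40° = 9.170 m.
Layer 2: sin θ = p·1.181 = 0.4815 → θ = 28.78°; offset = 15.0·tan 28.78° = 8.240 m.
Layer 3: sin θ = p·2.134 = 0.8700 → θ = 60.46°; offset = 20.1·tan 60.46° = 35.466 m.
Summing the layer offsets gives 52.877 m.

52.9 m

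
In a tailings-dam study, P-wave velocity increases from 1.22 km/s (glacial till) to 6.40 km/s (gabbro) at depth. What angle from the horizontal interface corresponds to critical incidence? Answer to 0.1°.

79.0°

Critical incidence: sin θ_c = V₁/V₂ = 1.22/6.40 = 0.1906.
θ_c = arcsin 0.1906 = 10.99°.
Measured from the interface: 90° − 10.99° = 79.01°.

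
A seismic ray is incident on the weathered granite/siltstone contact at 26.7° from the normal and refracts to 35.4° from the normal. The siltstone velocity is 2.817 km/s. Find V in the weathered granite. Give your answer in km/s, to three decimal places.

2.185 km/s

Snell's law: sin 26.7°/V₁ = sin 35.4°/V₂.
V₁ = V₂·sin 26.7°/sin 35.4° = 2.817 × 0.7756 = 2.185 km/s.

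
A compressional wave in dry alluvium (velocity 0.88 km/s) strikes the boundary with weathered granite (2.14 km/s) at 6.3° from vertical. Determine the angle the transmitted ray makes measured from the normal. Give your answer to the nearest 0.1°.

15.5°

Snell's law: sin θ₂ = (V₂/V₁)·sin θ₁ = (2.14/0.88)·sin 6.3° = 0.2669.
θ₂ = sin⁻¹(0.2669) = 15.48° (from vertical).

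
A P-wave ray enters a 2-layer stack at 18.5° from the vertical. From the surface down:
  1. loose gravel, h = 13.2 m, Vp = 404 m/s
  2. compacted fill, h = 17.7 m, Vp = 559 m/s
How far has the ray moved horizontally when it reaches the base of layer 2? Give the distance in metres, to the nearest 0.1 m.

Apply Snell's law at each interface; in layer i the horizontal offset is hᵢ·tan θᵢ.
Layer 1: θ = 18.50°; offset = 13.2·tan 18.50° = 4.417 m.
Layer 2: sin θ = 559·sin 18.5°/404 = 0.4390, θ = 26.04°; offset = 17.7·tan 26.04° = 8.649 m.
Summing the layer offsets gives 13.066 m.

13.1 m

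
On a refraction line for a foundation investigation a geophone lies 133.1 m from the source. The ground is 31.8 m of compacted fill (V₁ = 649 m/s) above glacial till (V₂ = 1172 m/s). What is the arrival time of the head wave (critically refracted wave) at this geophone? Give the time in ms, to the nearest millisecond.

t = x/V₂ + 2h·√(V₂²−V₁²)/(V₁V₂).
√(V₂²−V₁²) = √(1172²−649²) = 975.9 m/s; delay term = 2·31.8·975.9/(649·1172) = 0.08160 s.
t = 133.1/1172 + 0.08160 = 0.19517 s.

195 ms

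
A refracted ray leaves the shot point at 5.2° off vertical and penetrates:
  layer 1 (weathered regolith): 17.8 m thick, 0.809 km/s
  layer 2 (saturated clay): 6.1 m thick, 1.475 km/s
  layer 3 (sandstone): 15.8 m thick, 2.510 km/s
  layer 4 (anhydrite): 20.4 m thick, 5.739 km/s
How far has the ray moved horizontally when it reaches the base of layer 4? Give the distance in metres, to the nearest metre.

24 m

Ray parameter p = sin 5.2° / 0.809 km/s = 1.1203e-01 s/km.
Layer 1: θ = 5.20°; offset = 17.8·tan 5.20° = 1.620 m.
Layer 2: sin θ = p·1.475 = 0.1652 → θ = 9.51°; offset = 6.1·tan 9.51° = 1.022 m.
Layer 3: sin θ = p·2.510 = 0.2812 → θ = 16.33°; offset = 15.8·tan 16.33° = 4.630 m.
Layer 4: sin θ = p·5.739 = 0.6429 → θ = 40.01°; offset = 20.4·tan 40.01° = 17.125 m.
Summing the layer offsets gives 24.396 m.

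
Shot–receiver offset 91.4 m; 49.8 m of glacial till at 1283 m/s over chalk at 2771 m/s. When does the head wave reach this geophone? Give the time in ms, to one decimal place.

θ_c = arcsin(V₁/V₂) = arcsin(1283/2771) = 27.58°, cos θ_c = 0.8864.
Intercept time tᵢ = 2h cos θ_c / V₁ = 2·49.8·0.8864/1283 = 0.06881 s.
t = x/V₂ + tᵢ = 91.4/2771 + 0.06881 = 0.10179 s.

101.8 ms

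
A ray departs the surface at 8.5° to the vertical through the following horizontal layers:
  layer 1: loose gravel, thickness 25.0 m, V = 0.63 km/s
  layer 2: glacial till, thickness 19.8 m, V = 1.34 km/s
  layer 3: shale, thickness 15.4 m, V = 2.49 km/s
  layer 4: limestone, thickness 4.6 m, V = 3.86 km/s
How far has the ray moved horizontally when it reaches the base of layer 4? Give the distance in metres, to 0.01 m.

Apply Snell's law at each interface; in layer i the horizontal offset is hᵢ·tan θᵢ.
Layer 1: θ = 8.50°; offset = 25.0·tan 8.50° = 3.7363 m.
Layer 2: sin θ = 1.34·sin 8.5°/0.63 = 0.3144, θ = 18.32°; offset = 19.8·tan 18.32° = 6.5574 m.
Layer 3: sin θ = 2.49·sin 8.5°/0.63 = 0.5842, θ = 35.75°; offset = 15.4·tan 35.75° = 11.0850 m.
Layer 4: sin θ = 3.86·sin 8.5°/0.63 = 0.9056, θ = 64.91°; offset = 4.6·tan 64.91° = 9.8234 m.
Σ offsets = 31.2020 m.

31.20 m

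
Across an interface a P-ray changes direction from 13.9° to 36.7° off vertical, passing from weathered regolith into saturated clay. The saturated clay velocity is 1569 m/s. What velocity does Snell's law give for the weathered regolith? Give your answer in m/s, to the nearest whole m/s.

631 m/s

Snell's law: sin 13.9°/V₁ = sin 36.7°/V₂.
V₁ = V₂·sin 13.9°/sin 36.7° = 1569 × 0.4020 = 630.69 m/s.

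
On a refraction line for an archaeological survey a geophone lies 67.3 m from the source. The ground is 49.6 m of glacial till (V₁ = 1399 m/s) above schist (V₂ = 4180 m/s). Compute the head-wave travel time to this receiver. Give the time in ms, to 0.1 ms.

t = x/V₂ + 2h·√(V₂²−V₁²)/(V₁V₂).
√(V₂²−V₁²) = √(4180²−1399²) = 3938.9 m/s; delay term = 2·49.6·3938.9/(1399·4180) = 0.06682 s.
t = 67.3/4180 + 0.06682 = 0.08292 s.

82.9 ms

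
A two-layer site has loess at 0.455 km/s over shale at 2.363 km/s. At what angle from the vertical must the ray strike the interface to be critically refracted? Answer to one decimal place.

11.1°

At critical incidence the refracted ray runs along the interface (θ₂ = 90°), so sin θ_c = V₁/V₂.
θ_c = arcsin(0.455/2.363) = arcsin 0.1926 = 11.10°.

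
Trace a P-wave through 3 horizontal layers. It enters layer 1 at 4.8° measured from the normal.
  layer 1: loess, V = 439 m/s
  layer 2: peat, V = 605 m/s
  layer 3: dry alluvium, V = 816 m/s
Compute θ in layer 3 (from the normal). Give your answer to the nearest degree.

Snell's law across each interface conserves sin θ / V, so sin θ_3 = V_3·sin θ₁/V₁.
sin θ_3 = 816 × sin 4.8° / 439 = 0.1555.
θ_3 = arcsin 0.1555 = 8.95°.

9°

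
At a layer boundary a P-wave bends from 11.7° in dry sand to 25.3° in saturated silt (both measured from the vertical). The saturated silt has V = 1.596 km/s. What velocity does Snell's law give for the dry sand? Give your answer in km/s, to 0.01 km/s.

sin 11.7° = 0.2028; sin 25.3° = 0.4274.
V₁ = V₂·(sin θ₁/sin θ₂) = 1.596·(0.2028/0.4274) = 0.76 km/s.

0.76 km/s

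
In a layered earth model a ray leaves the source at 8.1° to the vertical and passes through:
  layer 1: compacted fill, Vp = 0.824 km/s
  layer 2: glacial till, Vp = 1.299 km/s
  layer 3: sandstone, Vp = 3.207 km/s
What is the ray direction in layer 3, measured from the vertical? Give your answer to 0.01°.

33.26°

Snell's law across each interface conserves sin θ / V, so sin θ_3 = V_3·sin θ₁/V₁.
sin θ_3 = 3.207 × sin 8.1° / 0.824 = 0.5484.
θ_3 = 33.26° from the vertical.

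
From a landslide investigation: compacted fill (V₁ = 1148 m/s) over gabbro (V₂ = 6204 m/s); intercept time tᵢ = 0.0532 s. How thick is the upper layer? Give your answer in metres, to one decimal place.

h = tᵢ·V₁·V₂ / (2·√(V₂²−V₁²)).
√(V₂²−V₁²) = √(6204² − 1148²) = 6096.9 m/s.
h = 0.0532 s × 1148 × 6204 / (2 × 6096.9) = 31.07 m.

31.1 m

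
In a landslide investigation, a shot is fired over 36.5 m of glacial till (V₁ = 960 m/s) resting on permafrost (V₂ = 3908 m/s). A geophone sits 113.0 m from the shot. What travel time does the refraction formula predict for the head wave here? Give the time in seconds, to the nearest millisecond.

θ_c = arcsin(V₁/V₂) = arcsin(960/3908) = 14.22°, cos θ_c = 0.9694.
Intercept time tᵢ = 2h cos θ_c / V₁ = 2·36.5·0.9694/960 = 0.07371 s.
t = x/V₂ + tᵢ = 113.0/3908 + 0.07371 = 0.10263 s.

0.103 s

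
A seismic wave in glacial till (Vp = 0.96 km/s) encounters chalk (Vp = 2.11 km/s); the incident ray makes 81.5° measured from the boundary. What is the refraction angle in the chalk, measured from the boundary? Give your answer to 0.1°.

Angle from the normal: 90° − 81.5° = 8.5°.
Snell's law: sin θ₂ = (V₂/V₁)·sin θ₁ = (2.11/0.96)·sin 8.5° = 0.3249.
θ₂ = arcsin 0.3249 = 18.96° from the normal.
From the interface: 90° − 18.96° = 71.04°.

71.0°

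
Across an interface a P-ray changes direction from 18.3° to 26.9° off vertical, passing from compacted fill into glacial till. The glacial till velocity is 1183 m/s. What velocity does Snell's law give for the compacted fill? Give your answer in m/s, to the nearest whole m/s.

Snell's law: sin 18.3°/V₁ = sin 26.9°/V₂.
V₁ = V₂·sin 18.3°/sin 26.9° = 1183 × 0.6940 = 821.01 m/s.

821 m/s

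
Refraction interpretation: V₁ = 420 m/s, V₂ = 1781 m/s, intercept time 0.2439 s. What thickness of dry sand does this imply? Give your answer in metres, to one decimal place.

52.7 m

h = tᵢ·V₁·V₂ / (2·√(V₂²−V₁²)).
√(V₂²−V₁²) = √(1781² − 420²) = 1730.8 m/s.
h = 0.2439 s × 420 × 1781 / (2 × 1730.8) = 52.71 m.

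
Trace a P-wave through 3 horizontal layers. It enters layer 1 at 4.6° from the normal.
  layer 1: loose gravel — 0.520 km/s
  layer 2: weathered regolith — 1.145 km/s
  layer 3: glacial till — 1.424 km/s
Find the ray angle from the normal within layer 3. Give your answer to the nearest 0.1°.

Ray parameter p = sin 4.6° / 0.520 = 1.5423e-01 s/km.
sin θ_3 = p·V_3 = 1.5423e-01 × 1.424 = 0.2196.
θ_3 = 12.69° from the vertical.

12.7°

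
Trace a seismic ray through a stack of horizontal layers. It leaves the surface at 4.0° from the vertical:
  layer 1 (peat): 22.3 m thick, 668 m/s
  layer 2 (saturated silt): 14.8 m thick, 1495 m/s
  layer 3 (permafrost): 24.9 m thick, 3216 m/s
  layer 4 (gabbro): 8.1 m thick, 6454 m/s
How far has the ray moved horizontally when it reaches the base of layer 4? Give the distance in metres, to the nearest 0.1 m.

p = sin θ₁/V₁ = sin 4.0°/668 = 1.0443e-04 s/m is conserved through the stack.
Layer 1: θ = 4.00°; offset = 22.3·tan 4.00° = 1.559 m.
Layer 2: sin θ = p·1495 = 0.1561 → θ = 8.98°; offset = 14.8·tan 8.98° = 2.339 m.
Layer 3: sin θ = p·3216 = 0.3358 → θ = 19.62°; offset = 24.9·tan 19.62° = 8.878 m.
Layer 4: sin θ = p·6454 = 0.6740 → θ = 42.37°; offset = 8.1·tan 42.37° = 7.390 m.
Σ offsets = 20.166 m.

20.2 m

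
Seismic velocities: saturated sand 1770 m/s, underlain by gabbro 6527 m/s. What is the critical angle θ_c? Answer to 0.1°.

15.7°

Critical incidence: sin θ_c = V₁/V₂ = 1770/6527 = 0.2712.
θ_c = arcsin 0.2712 = 15.73°.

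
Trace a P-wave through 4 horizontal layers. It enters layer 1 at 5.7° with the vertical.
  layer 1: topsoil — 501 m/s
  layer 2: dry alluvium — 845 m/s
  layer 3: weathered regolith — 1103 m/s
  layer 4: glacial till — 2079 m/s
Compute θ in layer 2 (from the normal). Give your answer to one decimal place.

9.6°

Snell's law across each interface conserves sin θ / V, so sin θ_2 = V_2·sin θ₁/V₁.
sin θ_2 = 845 × sin 5.7° / 501 = 0.1675.
θ_2 = arcsin 0.1675 = 9.64°.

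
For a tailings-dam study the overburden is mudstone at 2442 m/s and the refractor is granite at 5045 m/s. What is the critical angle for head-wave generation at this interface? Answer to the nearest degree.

29°

Critical incidence: sin θ_c = V₁/V₂ = 2442/5045 = 0.4840.
θ_c = arcsin 0.4840 = 28.95°.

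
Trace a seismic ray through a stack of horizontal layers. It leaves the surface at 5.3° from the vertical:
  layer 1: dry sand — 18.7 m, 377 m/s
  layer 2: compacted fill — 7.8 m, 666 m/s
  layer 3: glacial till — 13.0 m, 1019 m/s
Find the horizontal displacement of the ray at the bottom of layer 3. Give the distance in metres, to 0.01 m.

Apply Snell's law at each interface; in layer i the horizontal offset is hᵢ·tan θᵢ.
Layer 1: θ = 5.30°; offset = 18.7·tan 5.30° = 1.7347 m.
Layer 2: sin θ = 666·sin 5.3°/377 = 0.1632, θ = 9.39°; offset = 7.8·tan 9.39° = 1.2901 m.
Layer 3: sin θ = 1019·sin 5.3°/377 = 0.2497, θ = 14.46°; offset = 13.0·tan 14.46° = 3.3519 m.
Summing the layer offsets gives 6.3767 m.

6.38 m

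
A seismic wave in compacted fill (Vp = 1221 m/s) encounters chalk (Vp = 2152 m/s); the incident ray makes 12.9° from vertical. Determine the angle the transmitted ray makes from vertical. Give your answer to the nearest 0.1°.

Snell's law: sin θ₂ = (V₂/V₁)·sin θ₁ = (2152/1221)·sin 12.9° = 0.3935.
θ₂ = arcsin 0.3935 = 23.17° from the normal.

23.2°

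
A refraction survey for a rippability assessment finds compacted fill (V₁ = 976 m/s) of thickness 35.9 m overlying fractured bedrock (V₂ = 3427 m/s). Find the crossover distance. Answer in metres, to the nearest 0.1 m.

96.2 m

x_cross = 2h·√((V₂+V₁)/(V₂−V₁)).
(V₂+V₁)/(V₂−V₁) = (3427+976)/(3427−976) = 1.7964; √ = 1.3403.
x_cross = 2·35.9·1.3403 = 96.23 m.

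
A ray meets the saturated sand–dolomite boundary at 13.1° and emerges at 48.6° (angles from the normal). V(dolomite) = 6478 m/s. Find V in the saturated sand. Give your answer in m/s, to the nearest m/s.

Snell's law: sin 13.1°/V₁ = sin 48.6°/V₂.
V₁ = V₂·sin 13.1°/sin 48.6° = 6478 × 0.3022 = 1957.37 m/s.

1957 m/s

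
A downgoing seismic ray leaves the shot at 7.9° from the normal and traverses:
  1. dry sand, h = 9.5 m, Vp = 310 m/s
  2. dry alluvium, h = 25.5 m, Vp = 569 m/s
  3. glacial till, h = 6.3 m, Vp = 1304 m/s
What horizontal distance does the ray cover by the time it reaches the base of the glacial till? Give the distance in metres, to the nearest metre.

p = sin θ₁/V₁ = sin 7.9°/310 = 4.4337e-04 s/m is conserved through the stack.
Layer 1: θ = 7.90°; offset = 9.5·tan 7.90° = 1.318 m.
Layer 2: sin θ = p·569 = 0.2523 → θ = 14.61°; offset = 25.5·tan 14.61° = 6.648 m.
Layer 3: sin θ = p·1304 = 0.5782 → θ = 35.32°; offset = 6.3·tan 35.32° = 4.464 m.
Total horizontal offset = 12.430 m.

12 m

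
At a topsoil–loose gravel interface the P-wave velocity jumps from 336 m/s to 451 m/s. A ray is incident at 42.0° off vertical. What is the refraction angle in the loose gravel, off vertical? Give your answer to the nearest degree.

sin θ₁/V₁ = sin θ₂/V₂ ⇒ sin θ₂ = 451·sin 42.0°/336 = 451·0.6691/336 = 0.8981.
θ₂ = arcsin 0.8981 = 63.92° from the normal.

64°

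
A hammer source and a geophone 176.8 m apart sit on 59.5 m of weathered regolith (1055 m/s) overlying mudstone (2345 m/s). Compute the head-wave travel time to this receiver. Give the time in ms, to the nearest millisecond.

176 ms

t = x/V₂ + 2h·√(V₂²−V₁²)/(V₁V₂).
√(V₂²−V₁²) = √(2345²−1055²) = 2094.3 m/s; delay term = 2·59.5·2094.3/(1055·2345) = 0.10074 s.
t = 176.8/2345 + 0.10074 = 0.17613 s.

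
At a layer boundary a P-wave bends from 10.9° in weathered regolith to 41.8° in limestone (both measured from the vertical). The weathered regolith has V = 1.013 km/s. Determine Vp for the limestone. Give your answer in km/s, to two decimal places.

3.57 km/s

sin 10.9° = 0.1891; sin 41.8° = 0.6665.
V₂ = V₁·(sin θ₂/sin θ₁) = 1.013·(0.6665/0.1891) = 3.57 km/s.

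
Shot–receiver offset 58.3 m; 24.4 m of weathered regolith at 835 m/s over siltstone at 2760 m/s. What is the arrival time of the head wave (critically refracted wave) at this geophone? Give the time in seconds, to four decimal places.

0.0768 s

t = x/V₂ + 2h·√(V₂²−V₁²)/(V₁V₂).
√(V₂²−V₁²) = √(2760²−835²) = 2630.7 m/s; delay term = 2·24.4·2630.7/(835·2760) = 0.05570 s.
t = 58.3/2760 + 0.05570 = 0.07683 s.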